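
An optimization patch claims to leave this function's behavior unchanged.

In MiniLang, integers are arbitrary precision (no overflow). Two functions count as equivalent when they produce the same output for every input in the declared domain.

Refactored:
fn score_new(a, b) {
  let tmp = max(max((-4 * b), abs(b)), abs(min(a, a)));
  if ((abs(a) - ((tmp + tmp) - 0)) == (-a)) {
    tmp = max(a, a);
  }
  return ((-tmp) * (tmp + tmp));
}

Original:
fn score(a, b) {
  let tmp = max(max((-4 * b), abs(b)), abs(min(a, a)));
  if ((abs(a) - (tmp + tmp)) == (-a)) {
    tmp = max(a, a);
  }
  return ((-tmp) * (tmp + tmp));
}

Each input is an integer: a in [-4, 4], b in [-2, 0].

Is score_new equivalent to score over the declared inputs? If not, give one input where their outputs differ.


Behavior is preserved: although constant usage differs, and arithmetic usage differs, the outputs never diverge.
Spot check at a=4, b=0 — score: tmp = 4; ((abs(a) - (tmp + tmp)) == (-a)) -> true; tmp = 4; return -32. score_new: tmp = 4; ((abs(a) - ((tmp + tmp) - 0)) == (-a)) -> true; tmp = 4; return -32. Both give -32.
Every one of the 27 inputs gives matching results.
verdict: equivalent


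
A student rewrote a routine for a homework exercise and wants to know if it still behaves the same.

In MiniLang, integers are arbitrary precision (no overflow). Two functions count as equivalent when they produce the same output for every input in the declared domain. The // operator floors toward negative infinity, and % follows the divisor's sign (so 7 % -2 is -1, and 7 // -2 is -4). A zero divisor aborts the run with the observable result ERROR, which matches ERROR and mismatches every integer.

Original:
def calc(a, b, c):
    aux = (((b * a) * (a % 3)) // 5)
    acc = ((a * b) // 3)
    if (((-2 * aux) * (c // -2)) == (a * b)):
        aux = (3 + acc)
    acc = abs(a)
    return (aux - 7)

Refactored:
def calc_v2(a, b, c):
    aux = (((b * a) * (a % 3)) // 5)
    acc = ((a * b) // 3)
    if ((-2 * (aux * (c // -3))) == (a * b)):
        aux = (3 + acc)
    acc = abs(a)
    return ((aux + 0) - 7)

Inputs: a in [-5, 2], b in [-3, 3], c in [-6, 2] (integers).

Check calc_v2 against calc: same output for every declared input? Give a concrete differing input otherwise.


Equivalent. Although `-2` became `-3`, no input in the stated domain can expose it.
Every one of the 504 inputs gives matching results.
Tracing a=-5, b=-2, c=-5: calc: aux = 2; acc = 3; (((-2 * aux) * (c // -2)) == (a * b)) -> false; acc = 5; return -5 | calc_v2: aux = 2; acc = 3; ((-2 * (aux * (c // -3))) == (a * b)) -> false; acc = 5; return -5 — matching result -5.
verdict: equivalent


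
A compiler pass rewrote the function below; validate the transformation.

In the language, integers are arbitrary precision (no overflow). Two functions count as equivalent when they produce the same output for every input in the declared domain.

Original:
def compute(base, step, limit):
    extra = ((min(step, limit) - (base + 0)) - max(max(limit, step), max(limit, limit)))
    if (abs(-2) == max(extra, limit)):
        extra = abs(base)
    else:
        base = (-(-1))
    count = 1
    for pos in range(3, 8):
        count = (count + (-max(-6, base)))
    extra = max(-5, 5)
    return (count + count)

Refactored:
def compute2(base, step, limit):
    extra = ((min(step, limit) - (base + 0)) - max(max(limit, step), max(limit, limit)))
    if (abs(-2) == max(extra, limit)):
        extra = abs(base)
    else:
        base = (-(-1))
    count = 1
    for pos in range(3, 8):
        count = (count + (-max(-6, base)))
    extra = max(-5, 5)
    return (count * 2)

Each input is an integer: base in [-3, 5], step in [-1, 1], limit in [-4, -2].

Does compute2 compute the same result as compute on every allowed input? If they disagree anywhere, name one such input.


The two are interchangeable: constant usage differs; and arithmetic usage differs, and every declared input agrees.
Spot check at base=0, step=0, limit=-3 — compute: extra := -3 | (abs(-2) == max(extra, limit)): false | base := 1 | count := 1 | iter pos=3: | count := 0 | iter pos=4: | count := -1 | iter pos=5: | count := -2 | iter pos=6: | count := -3 | iter pos=7: | count := -4 | extra := 5 | result -8. compute2: extra := -3 | (abs(-2) == max(extra, limit)): false | base := 1 | count := 1 | iter pos=3: | count := 0 | iter pos=4: | count := -1 | iter pos=5: | count := -2 | iter pos=6: | count := -3 | iter pos=7: | count := -4 | extra := 5 | result -8. Both give -8.
Every one of the 81 inputs gives matching results.
verdict: equivalent


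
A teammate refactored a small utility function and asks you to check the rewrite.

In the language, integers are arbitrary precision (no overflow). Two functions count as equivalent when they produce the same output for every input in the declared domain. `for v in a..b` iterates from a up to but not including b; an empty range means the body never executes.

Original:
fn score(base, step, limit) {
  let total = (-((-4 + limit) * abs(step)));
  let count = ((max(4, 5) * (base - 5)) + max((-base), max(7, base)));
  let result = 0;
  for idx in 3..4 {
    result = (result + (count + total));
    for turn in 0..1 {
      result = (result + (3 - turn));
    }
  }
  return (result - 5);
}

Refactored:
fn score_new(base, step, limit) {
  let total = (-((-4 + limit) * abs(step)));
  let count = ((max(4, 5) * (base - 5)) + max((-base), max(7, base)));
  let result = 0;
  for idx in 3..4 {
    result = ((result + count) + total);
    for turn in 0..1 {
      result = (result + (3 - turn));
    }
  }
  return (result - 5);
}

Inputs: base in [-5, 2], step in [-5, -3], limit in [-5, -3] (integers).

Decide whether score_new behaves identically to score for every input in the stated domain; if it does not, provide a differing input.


This is a faithful refactor — same computation, different form, but the computed results match everywhere.
As a probe, take base=-5, step=-4, limit=-4: score runs total=32, then count=-43, then result=0, then (idx=3), then result=-11, then (turn=0), then result=-8, then returns -13; score_new runs total=32, then count=-43, then result=0, then (idx=3), then result=-11, then (turn=0), then result=-8, then returns -13; both end at -13.
An exhaustive pass over the 72 declared inputs shows identical outputs.
verdict: equivalent


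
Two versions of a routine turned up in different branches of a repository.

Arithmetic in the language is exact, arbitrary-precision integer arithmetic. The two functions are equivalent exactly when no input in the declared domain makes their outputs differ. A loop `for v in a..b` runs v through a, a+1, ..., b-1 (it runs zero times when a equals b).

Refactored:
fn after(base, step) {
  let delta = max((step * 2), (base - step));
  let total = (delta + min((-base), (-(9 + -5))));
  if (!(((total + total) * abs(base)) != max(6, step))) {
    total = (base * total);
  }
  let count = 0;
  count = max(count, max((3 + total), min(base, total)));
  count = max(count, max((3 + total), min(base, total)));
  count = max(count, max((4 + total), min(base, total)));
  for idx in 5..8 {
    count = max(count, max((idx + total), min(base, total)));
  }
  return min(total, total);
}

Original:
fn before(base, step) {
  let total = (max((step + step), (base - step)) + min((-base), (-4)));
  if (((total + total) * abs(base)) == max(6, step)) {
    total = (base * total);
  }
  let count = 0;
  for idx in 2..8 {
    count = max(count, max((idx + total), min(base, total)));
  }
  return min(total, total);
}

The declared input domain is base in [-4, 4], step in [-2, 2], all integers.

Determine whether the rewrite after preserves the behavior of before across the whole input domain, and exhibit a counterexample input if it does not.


Equivalent. The suspicious-looking change has no observable effect anywhere in the declared ranges.
Every one of the 45 inputs gives matching results.
Tracing base=-3, step=2: before: total := 0 | (((total + total) * abs(base)) == max(6, step)): false | count := 0 | iter idx=2: | count := 2 | iter idx=3: | count := 3 | iter idx=4: | count := 4 | iter idx=5: | count := 5 | iter idx=6: | count := 6 | iter idx=7: | count := 7 | result 0 | after: delta := 4 | total := 0 | (!(((total + total) * abs(base)) != max(6, step))): false | count := 0 | count := 3 | count := 3 | count := 4 | iter idx=5: | count := 5 | iter idx=6: | count := 6 | iter idx=7: | count := 7 | result 0 — matching result 0.
verdict: equivalent


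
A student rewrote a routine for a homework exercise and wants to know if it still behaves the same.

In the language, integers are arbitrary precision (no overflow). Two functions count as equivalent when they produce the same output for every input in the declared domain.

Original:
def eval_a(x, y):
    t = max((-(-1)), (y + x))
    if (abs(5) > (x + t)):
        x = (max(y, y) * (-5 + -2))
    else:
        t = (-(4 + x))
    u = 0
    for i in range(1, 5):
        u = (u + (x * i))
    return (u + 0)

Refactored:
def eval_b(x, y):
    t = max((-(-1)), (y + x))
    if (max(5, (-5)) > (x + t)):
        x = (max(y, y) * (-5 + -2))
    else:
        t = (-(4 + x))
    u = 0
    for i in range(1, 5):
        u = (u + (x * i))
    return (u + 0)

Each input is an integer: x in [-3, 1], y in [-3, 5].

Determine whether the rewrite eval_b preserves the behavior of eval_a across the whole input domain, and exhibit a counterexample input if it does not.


Behavior is preserved: although min/max/abs usage differs; and constant usage differs, the outputs never diverge.
Tracing x=-1, y=5: eval_a: t = 4; (abs(5) > (x + t)) -> true; x = -35; u = 0; [i=1]; u = -35; [i=2]; u = -105; [i=3]; u = -210; [i=4]; u = -350; return -350 | eval_b: t = 4; (max(5, (-5)) > (x + t)) -> true; x = -35; u = 0; [i=1]; u = -35; [i=2]; u = -105; [i=3]; u = -210; [i=4]; u = -350; return -350 — matching result -350.
Checked all 45 inputs in the declared domain: the outputs agree on every one.
verdict: equivalent


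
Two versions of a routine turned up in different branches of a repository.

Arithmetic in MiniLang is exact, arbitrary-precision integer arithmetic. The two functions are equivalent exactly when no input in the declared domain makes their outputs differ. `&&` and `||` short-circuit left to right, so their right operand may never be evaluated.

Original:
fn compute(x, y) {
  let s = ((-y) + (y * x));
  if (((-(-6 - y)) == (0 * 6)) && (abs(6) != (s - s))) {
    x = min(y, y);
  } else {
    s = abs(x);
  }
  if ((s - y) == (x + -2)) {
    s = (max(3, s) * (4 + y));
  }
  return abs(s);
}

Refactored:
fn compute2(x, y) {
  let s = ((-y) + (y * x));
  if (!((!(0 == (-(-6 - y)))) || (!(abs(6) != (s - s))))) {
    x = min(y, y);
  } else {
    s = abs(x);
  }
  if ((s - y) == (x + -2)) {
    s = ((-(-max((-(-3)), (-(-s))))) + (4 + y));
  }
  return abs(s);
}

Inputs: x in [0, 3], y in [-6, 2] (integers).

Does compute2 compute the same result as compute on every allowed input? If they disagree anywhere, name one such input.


Run the pair on x=0, y=2.
compute: s=-2, then (((-(-6 - y)) == (0 * 6)) && (abs(6) != (s - s))) is false, then s=0, then ((s - y) == (x + -2)) is true, then s=18, then returns 18
compute2: s=-2, then (!((!(0 == (-(-6 - y)))) || (!(abs(6) != (s - s))))) is false, then s=0, then ((s - y) == (x + -2)) is true, then s=9, then returns 9
18 against 9: the behavior changed.
verdict: not equivalent; witness: x=0, y=2


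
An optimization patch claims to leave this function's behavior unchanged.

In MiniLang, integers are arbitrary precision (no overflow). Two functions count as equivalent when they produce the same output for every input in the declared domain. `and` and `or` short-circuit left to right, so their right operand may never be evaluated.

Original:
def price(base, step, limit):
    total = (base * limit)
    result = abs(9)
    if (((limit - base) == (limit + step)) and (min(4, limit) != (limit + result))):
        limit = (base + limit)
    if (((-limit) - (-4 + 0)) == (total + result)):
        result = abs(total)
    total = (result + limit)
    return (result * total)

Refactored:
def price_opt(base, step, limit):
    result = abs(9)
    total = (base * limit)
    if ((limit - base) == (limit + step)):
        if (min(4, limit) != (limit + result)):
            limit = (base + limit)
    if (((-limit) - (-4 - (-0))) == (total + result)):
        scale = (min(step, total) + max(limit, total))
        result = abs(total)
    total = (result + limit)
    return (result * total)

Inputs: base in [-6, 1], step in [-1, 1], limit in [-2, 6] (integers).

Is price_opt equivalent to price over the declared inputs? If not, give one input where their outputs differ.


Behavior is preserved: although branching structure differs; statement counts differ; min/max/abs usage differs; local variable names differ; boolean connective usage differs; arithmetic usage differs, the outputs never diverge.
One worked example (base=0, step=0, limit=5) — price: total becomes 0; next result becomes 9; next (((limit - base) == (limit + step)) and (min(4, limit) != (limit + result))) evaluates to true; next limit becomes 5; next (((-limit) - (-4 + 0)) == (total + result)) evaluates to false; next total becomes 14; next final value 126; price_opt: result becomes 9; next total becomes 0; next ((limit - base) == (limit + step)) evaluates to true; next (min(4, limit) != (limit + result)) evaluates to true; next limit becomes 5; next (((-limit) - (-4 - (-0))) == (total + result)) evaluates to false; next total becomes 14; next final value 126; agreement on 126.
Sweeping the whole domain (216 inputs) finds no disagreement.
verdict: equivalent


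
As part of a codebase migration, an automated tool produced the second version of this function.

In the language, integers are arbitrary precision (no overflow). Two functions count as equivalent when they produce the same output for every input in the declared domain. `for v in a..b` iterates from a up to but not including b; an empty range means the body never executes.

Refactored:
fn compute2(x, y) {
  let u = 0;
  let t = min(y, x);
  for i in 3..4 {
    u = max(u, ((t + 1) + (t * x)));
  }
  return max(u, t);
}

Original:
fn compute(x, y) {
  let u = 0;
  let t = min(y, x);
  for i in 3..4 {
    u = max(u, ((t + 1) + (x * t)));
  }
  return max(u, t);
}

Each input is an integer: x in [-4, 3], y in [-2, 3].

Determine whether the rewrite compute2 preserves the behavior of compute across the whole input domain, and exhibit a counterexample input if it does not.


Changes here: same computation, different form; the full 48-point sweep finds no disagreement.
verdict: equivalent


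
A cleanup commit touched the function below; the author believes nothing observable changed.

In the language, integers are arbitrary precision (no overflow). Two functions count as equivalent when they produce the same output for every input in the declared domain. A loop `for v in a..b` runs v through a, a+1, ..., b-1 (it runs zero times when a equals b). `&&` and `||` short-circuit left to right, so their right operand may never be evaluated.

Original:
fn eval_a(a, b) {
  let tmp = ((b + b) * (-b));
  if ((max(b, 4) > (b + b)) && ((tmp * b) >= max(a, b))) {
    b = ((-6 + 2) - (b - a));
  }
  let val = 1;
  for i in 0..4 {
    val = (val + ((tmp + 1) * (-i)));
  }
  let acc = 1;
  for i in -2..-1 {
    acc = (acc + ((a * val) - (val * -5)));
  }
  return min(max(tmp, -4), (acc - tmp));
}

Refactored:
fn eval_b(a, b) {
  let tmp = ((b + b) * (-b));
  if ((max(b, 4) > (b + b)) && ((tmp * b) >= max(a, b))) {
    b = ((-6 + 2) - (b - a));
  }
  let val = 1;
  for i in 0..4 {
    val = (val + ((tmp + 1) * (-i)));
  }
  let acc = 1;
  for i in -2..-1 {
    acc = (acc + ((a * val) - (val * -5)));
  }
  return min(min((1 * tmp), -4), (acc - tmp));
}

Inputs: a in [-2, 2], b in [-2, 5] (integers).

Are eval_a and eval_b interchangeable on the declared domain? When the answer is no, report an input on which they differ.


Not equivalent: a=-2, b=-2 separates them (-4 vs -8).
eval_a: tmp=-8, then ((max(b, 4) > (b + b)) && ((tmp * b) >= max(a, b))) is true, then b=-4, then val=1, then (i=0), then val=1, then (i=1), then val=8, then (i=2), then val=22, then (i=3), then val=43, then acc=1, then (i=-2), then acc=130, then returns -4
eval_b: tmp=-8, then ((max(b, 4) > (b + b)) && ((tmp * b) >= max(a, b))) is true, then b=-4, then val=1, then (i=0), then val=1, then (i=1), then val=8, then (i=2), then val=22, then (i=3), then val=43, then acc=1, then (i=-2), then acc=130, then returns -8
verdict: not equivalent; witness: a=-2, b=-2


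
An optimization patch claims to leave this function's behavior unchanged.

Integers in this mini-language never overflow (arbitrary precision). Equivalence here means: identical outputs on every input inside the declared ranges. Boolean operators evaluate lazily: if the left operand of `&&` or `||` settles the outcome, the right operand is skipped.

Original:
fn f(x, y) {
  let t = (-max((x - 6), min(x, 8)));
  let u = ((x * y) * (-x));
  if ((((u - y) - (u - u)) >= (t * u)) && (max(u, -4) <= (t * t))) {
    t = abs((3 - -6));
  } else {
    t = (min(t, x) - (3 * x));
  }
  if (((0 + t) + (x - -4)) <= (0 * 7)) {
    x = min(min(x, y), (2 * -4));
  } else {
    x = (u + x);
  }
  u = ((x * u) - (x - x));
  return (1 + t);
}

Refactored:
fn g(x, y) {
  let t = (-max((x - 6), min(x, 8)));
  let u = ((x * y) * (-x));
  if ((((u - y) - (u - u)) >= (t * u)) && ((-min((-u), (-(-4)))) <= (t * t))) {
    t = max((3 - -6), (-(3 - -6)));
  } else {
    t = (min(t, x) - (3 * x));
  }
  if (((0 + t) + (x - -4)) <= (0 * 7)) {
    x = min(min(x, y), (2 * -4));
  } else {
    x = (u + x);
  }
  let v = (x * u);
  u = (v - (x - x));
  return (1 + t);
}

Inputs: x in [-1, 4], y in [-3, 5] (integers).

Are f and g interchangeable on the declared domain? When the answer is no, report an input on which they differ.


The two versions differ — the changes include constant usage differs; and arithmetic usage differs; and statement counts differ; and min/max/abs usage differs; and local variable names differ.
Tracing x=-1, y=-2: f: t = 1; u = 2; ((((u - y) - (u - u)) >= (t * u)) && (max(u, -4) <= (t * t))) -> false; t = 2; (((0 + t) + (x - -4)) <= (0 * 7)) -> false; x = 1; u = 2; return 3 | g: t = 1; u = 2; ((((u - y) - (u - u)) >= (t * u)) && ((-min((-u), (-(-4)))) <= (t * t))) -> false; t = 2; (((0 + t) + (x - -4)) <= (0 * 7)) -> false; x = 1; v = 2; u = 2; return 3 — matching result 3.
An exhaustive pass over the 54 declared inputs shows identical outputs.
verdict: equivalent


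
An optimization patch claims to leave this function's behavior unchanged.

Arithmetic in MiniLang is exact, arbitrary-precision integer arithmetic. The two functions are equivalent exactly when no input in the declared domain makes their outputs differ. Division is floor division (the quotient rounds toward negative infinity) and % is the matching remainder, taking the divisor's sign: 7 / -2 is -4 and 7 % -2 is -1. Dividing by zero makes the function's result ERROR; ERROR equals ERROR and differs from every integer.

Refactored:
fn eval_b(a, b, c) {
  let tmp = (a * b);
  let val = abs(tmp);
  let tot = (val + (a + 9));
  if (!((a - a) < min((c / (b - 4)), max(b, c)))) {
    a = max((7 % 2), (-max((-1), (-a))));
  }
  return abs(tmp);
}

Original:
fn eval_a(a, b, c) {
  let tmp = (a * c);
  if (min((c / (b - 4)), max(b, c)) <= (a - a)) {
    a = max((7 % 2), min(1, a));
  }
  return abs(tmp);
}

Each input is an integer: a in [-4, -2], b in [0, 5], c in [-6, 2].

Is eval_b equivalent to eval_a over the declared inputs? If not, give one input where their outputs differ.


Consider the input a=-4, b=0, c=-6.
eval_a: tmp becomes 24; next (min((c / (b - 4)), max(b, c)) <= (a - a)) evaluates to true; next a becomes 1; next final value 24
eval_b: tmp becomes 0; next val becomes 0; next tot becomes 5; next (!((a - a) < min((c / (b - 4)), max(b, c)))) evaluates to true; next a becomes 1; next final value 0
24 != 0, so the rewrite changes behavior.
verdict: not equivalent; witness: a=-4, b=0, c=-6


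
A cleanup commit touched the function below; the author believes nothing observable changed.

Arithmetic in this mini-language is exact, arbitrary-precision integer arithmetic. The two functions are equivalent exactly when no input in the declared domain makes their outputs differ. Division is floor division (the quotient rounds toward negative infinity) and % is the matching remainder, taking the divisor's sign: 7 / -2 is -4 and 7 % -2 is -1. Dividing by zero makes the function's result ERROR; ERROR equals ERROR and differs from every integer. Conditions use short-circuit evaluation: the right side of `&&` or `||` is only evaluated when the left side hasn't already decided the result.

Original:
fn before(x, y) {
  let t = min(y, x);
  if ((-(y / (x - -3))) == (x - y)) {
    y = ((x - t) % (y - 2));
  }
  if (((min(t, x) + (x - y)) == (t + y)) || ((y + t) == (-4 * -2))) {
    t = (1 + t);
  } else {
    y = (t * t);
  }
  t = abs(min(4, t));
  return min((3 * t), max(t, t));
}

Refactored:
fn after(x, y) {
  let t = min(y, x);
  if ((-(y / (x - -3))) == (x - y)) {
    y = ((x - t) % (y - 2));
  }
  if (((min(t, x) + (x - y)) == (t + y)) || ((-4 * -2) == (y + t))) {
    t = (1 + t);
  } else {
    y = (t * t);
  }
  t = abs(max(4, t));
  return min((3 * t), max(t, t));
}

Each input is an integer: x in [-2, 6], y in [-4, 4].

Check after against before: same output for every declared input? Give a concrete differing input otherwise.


Try x=-2, y=-3.
before: t := -3 | ((-(y / (x - -3))) == (x - y)): false | (((min(t, x) + (x - y)) == (t + y)) || ((y + t) == (-4 * -2))): false | y := 9 | t := 3 | result 3
after: t := -3 | ((-(y / (x - -3))) == (x - y)): false | (((min(t, x) + (x - y)) == (t + y)) || ((-4 * -2) == (y + t))): false | y := 9 | t := 4 | result 4
3 and 4 differ, so these are not the same function on this domain.
verdict: not equivalent; witness: x=-2, y=-3


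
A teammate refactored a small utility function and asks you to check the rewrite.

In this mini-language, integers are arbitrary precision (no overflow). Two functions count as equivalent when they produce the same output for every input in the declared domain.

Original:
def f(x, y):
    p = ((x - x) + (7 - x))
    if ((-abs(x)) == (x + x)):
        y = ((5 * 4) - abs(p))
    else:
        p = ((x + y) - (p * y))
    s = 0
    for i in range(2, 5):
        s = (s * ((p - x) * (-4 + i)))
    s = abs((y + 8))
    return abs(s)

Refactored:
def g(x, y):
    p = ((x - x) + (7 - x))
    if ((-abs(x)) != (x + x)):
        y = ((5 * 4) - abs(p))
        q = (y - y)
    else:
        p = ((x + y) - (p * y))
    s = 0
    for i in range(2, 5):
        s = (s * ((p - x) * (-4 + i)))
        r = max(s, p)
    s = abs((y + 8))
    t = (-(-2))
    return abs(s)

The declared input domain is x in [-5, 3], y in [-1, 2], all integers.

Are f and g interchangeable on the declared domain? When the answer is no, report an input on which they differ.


Consider the input x=-5, y=-1.
f: p becomes 12; next ((-abs(x)) == (x + x)) evaluates to false; next p becomes 6; next s becomes 0; next at i=2:; next s becomes 0; next at i=3:; next s becomes 0; next at i=4:; next s becomes 0; next s becomes 7; next final value 7
g: p becomes 12; next ((-abs(x)) != (x + x)) evaluates to true; next y becomes 8; next q becomes 0; next s becomes 0; next at i=2:; next s becomes 0; next r becomes 12; next at i=3:; next s becomes 0; next r becomes 12; next at i=4:; next s becomes 0; next r becomes 12; next s becomes 16; next t becomes 2; next final value 16
7 vs 16 — the two versions disagree here.
verdict: not equivalent; witness: x=-5, y=-1


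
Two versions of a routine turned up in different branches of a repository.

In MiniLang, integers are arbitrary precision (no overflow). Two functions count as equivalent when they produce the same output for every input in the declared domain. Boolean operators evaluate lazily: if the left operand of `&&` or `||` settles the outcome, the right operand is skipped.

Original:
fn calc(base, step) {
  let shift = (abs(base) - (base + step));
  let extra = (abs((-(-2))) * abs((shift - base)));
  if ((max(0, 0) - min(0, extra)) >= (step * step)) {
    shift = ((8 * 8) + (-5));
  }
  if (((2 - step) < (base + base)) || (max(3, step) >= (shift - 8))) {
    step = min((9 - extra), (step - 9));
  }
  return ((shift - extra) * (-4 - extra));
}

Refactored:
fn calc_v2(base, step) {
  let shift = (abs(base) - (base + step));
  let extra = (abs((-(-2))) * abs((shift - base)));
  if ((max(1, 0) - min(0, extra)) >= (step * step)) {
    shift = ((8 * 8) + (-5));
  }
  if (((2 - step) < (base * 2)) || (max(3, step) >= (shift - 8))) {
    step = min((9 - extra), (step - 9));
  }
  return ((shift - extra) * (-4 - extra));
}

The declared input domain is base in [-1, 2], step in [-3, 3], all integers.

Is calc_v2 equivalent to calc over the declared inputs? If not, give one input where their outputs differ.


Input base=-1, step=-1: 60 from calc versus -612 from calc_v2.
verdict: not equivalent; witness: base=-1, step=-1


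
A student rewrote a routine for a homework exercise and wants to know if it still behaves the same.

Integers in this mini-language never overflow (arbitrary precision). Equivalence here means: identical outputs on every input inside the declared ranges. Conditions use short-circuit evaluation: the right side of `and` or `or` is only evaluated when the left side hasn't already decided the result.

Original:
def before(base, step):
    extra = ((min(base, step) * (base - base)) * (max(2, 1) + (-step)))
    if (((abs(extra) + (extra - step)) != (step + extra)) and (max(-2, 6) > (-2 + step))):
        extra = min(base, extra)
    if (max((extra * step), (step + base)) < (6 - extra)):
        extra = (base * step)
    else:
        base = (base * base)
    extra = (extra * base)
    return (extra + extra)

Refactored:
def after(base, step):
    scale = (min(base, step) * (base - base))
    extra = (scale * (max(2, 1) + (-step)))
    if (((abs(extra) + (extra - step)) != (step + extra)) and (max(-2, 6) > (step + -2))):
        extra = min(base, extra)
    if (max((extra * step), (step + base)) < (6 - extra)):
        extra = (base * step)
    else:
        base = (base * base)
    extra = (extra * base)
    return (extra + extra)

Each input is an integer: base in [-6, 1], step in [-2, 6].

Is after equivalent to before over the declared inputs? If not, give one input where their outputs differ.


Although local variable names differ, plus statement counts differ, 72/72 inputs agree.
verdict: equivalent


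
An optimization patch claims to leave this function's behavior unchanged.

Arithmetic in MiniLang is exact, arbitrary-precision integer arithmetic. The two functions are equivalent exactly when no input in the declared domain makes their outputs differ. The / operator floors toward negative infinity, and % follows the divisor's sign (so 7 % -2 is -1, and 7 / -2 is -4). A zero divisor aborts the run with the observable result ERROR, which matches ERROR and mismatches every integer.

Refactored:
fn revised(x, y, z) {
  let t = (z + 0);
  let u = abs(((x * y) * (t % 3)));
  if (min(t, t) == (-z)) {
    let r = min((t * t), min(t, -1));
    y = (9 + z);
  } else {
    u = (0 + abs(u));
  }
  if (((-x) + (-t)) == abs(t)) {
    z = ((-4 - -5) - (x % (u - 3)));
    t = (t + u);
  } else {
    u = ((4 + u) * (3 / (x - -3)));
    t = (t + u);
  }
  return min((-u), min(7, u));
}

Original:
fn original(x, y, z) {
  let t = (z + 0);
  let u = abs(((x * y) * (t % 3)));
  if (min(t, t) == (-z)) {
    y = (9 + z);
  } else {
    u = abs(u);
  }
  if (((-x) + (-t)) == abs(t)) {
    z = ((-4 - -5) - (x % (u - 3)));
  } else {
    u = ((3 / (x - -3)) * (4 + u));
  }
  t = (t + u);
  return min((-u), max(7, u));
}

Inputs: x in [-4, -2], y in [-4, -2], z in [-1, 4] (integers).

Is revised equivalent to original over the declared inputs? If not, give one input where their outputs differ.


There is a counterexample at x=-4, y=-4, z=-1: 7 on one side, -108 on the other.
original: t = -1; u = 32; (min(t, t) == (-z)) -> false; u = 32; (((-x) + (-t)) == abs(t)) -> false; u = -108; t = -109; return 7
revised: t = -1; u = 32; (min(t, t) == (-z)) -> false; u = 32; (((-x) + (-t)) == abs(t)) -> false; u = -108; t = -109; return -108
verdict: not equivalent; witness: x=-4, y=-4, z=-1


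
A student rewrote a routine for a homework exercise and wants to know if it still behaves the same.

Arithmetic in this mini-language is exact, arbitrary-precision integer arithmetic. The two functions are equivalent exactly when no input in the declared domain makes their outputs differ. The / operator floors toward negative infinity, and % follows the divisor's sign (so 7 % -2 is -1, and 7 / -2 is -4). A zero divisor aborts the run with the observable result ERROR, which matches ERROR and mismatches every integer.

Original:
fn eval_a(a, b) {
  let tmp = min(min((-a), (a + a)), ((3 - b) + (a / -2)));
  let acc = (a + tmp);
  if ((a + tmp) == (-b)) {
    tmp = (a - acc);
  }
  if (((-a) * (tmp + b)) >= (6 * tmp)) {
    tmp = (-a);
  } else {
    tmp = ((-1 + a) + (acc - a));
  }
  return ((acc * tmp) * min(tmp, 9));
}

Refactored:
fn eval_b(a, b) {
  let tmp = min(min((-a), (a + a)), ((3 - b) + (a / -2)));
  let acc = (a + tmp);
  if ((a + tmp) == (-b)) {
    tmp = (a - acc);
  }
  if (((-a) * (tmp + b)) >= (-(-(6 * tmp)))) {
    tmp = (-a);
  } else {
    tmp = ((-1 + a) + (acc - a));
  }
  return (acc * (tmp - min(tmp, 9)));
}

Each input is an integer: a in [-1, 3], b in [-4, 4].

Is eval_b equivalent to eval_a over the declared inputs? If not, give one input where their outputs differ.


Not equivalent: a=-1, b=-4 separates them (-3 vs 0).
eval_a: tmp = -2; acc = -3; ((a + tmp) == (-b)) -> false; (((-a) * (tmp + b)) >= (6 * tmp)) -> true; tmp = 1; return -3
eval_b: tmp = -2; acc = -3; ((a + tmp) == (-b)) -> false; (((-a) * (tmp + b)) >= (-(-(6 * tmp)))) -> true; tmp = 1; return 0
verdict: not equivalent; witness: a=-1, b=-4


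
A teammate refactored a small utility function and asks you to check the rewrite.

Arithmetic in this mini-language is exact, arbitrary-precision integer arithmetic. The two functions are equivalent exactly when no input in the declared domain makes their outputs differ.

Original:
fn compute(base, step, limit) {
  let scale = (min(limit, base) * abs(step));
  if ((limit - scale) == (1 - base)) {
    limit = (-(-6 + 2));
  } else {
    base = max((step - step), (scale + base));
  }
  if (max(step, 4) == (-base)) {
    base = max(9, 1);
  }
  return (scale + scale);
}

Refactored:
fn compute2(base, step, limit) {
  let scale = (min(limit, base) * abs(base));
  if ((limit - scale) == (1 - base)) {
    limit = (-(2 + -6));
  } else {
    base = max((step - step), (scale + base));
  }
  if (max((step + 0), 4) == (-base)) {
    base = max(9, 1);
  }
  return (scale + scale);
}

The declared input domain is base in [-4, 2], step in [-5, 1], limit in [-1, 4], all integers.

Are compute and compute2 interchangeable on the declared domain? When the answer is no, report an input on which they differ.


These are not equivalent — on base=-4, step=-5, limit=-1 the outputs split (-40 vs -32).
compute: scale = -20; ((limit - scale) == (1 - base)) -> false; base = 0; (max(step, 4) == (-base)) -> false; return -40
compute2: scale = -16; ((limit - scale) == (1 - base)) -> false; base = 0; (max((step + 0), 4) == (-base)) -> false; return -32
verdict: not equivalent; witness: base=-4, step=-5, limit=-1


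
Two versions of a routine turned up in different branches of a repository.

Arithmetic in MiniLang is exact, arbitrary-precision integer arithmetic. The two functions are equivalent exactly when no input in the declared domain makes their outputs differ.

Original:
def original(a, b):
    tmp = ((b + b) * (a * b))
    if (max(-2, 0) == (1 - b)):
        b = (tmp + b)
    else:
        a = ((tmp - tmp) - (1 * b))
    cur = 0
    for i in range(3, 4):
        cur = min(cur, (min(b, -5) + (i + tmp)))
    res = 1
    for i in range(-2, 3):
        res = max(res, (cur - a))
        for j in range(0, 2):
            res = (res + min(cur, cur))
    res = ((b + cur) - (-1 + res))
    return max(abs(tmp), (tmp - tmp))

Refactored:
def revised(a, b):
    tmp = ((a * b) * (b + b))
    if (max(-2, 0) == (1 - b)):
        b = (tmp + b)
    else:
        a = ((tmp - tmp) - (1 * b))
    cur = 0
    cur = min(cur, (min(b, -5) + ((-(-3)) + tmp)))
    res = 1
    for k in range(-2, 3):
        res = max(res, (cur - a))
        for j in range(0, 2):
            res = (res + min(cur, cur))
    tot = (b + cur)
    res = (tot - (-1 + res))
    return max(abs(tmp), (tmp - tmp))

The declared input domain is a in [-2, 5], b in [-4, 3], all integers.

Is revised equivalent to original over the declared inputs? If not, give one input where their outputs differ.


Behavior is preserved: although constant usage differs, and loop structure differs, and local variable names differ, the outputs never diverge.
Spot check at a=-2, b=2 — original: tmp := -16 | (max(-2, 0) == (1 - b)): false | a := -2 | cur := 0 | iter i=3: | cur := -18 | res := 1 | iter i=-2: | res := 1 | iter j=0: | res := -17 | iter j=1: | res := -35 | iter i=-1: | res := -16 | iter j=0: | res := -34 | iter j=1: | res := -52 | iter i=0: | res := -16 | iter j=0: | res := -34 | iter j=1: | res := -52 | iter i=1: | res := -16 | iter j=0: | res := -34 | iter j=1: | res := -52 | iter i=2: | res := -16 | iter j=0: | res := -34 | iter j=1: | res := -52 | res := 37 | result 16. revised: tmp := -16 | (max(-2, 0) == (1 - b)): false | a := -2 | cur := 0 | cur := -18 | res := 1 | iter k=-2: | res := 1 | iter j=0: | res := -17 | iter j=1: | res := -35 | iter k=-1: | res := -16 | iter j=0: | res := -34 | iter j=1: | res := -52 | iter k=0: | res := -16 | iter j=0: | res := -34 | iter j=1: | res := -52 | iter k=1: | res := -16 | iter j=0: | res := -34 | iter j=1: | res := -52 | iter k=2: | res := -16 | iter j=0: | res := -34 | iter j=1: | res := -52 | tot := -16 | res := 37 | result 16. Both give 16.
Across all 64 domain points the two functions coincide.
verdict: equivalent


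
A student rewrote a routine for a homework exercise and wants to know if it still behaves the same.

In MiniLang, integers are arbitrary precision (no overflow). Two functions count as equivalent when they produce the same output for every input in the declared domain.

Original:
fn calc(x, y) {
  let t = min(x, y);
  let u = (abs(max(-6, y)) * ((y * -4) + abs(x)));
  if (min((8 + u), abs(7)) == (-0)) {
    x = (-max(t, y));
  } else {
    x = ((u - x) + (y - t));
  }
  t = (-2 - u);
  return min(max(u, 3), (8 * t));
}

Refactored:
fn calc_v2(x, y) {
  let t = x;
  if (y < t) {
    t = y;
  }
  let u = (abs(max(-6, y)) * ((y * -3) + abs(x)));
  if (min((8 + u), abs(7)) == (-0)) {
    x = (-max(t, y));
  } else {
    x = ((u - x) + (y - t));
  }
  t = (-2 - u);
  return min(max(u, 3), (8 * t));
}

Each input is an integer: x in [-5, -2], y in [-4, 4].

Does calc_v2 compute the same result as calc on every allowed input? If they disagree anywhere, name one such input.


There is a counterexample at x=-5, y=-4: -688 on one side, -560 on the other.
calc: t=-5, then u=84, then (min((8 + u), abs(7)) == (-0)) is false, then x=90, then t=-86, then returns -688
calc_v2: t=-5, then (y < t) is false, then u=68, then (min((8 + u), abs(7)) == (-0)) is false, then x=74, then t=-70, then returns -560
verdict: not equivalent; witness: x=-5, y=-4


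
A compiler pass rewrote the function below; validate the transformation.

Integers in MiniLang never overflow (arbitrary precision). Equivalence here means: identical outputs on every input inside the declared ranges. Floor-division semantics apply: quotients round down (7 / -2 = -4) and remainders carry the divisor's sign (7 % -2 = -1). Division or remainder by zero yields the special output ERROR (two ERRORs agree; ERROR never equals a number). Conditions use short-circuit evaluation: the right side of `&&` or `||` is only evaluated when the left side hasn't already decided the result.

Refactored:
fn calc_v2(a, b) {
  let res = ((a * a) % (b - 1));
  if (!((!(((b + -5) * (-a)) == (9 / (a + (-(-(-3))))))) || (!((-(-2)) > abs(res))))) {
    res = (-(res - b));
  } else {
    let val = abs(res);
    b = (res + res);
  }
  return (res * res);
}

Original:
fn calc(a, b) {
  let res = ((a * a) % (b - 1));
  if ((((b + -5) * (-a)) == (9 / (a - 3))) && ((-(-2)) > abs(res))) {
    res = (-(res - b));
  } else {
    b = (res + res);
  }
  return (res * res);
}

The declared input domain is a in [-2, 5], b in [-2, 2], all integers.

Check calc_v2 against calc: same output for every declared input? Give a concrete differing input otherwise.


Reading the diff, among the changes: min/max/abs usage differs, plus boolean connective usage differs, plus local variable names differ, plus statement counts differ, plus arithmetic usage differs.
One worked example (a=3, b=-1) — calc: res = -1; division by zero -> ERROR; calc_v2: res = -1; division by zero -> ERROR; agreement on ERROR.
Checked all 40 inputs in the declared domain: the outputs agree on every one.
verdict: equivalent


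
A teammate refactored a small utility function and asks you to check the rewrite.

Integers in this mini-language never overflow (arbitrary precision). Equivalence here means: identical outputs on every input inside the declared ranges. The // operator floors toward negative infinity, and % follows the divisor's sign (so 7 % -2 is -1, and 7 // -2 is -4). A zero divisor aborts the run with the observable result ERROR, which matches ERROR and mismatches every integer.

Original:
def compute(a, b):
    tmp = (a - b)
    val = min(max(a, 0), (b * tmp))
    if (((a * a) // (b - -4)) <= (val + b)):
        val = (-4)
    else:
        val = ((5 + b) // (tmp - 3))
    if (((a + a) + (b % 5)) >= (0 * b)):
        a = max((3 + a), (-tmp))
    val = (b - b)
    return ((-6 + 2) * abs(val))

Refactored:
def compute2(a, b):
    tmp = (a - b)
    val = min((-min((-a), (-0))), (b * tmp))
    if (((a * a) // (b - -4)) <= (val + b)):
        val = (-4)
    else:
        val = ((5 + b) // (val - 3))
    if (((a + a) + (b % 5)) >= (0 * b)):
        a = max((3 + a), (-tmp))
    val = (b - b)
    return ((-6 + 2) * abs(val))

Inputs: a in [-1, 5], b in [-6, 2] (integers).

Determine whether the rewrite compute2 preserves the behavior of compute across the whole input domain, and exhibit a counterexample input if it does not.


Not equivalent: a=0, b=-3 separates them (ERROR vs 0).
compute: tmp becomes 3; next val becomes -9; next (((a * a) // (b - -4)) <= (val + b)) evaluates to false; next hits division by zero so the output is ERROR
compute2: tmp becomes 3; next val becomes -9; next (((a * a) // (b - -4)) <= (val + b)) evaluates to false; next val becomes -1; next (((a + a) + (b % 5)) >= (0 * b)) evaluates to true; next a becomes 3; next val becomes 0; next final value 0
verdict: not equivalent; witness: a=0, b=-3


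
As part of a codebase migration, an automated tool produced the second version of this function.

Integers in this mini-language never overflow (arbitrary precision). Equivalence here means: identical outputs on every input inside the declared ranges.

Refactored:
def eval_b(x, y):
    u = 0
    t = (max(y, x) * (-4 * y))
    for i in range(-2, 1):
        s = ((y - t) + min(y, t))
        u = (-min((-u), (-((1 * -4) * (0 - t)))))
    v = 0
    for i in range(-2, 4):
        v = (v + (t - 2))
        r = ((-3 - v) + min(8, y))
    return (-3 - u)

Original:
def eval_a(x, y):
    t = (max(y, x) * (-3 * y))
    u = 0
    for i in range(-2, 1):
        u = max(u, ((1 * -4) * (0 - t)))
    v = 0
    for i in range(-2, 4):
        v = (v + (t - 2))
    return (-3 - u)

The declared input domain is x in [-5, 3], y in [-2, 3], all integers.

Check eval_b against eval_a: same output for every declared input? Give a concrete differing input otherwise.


Take x=1, y=-2.
eval_a: t = 6; u = 0; [i=-2]; u = 24; [i=-1]; u = 24; [i=0]; u = 24; v = 0; [i=-2]; v = 4; [i=-1]; v = 8; [i=0]; v = 12; [i=1]; v = 16; [i=2]; v = 20; [i=3]; v = 24; return -27
eval_b: u = 0; t = 8; [i=-2]; s = -12; u = 32; [i=-1]; s = -12; u = 32; [i=0]; s = -12; u = 32; v = 0; [i=-2]; v = 6; r = -11; [i=-1]; v = 12; r = -17; [i=0]; v = 18; r = -23; [i=1]; v = 24; r = -29; [i=2]; v = 30; r = -35; [i=3]; v = 36; r = -41; return -35
-27 against -35: the behavior changed.
verdict: not equivalent; witness: x=1, y=-2
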